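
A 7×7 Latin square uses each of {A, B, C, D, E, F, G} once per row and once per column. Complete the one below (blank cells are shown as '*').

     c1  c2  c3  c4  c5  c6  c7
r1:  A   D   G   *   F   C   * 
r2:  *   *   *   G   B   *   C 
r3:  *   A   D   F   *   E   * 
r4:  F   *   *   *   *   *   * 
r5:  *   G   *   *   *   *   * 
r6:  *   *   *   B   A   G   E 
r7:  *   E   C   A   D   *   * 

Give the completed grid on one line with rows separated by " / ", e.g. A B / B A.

A D G E F C B / E F A G B D C / B A D F C E G / F B E C G A D / C G B D E F A / D C F B A G E / G E C A D B F

(r1,c4): row 1 has {A,C,D,F,G}; column 4 has {A,B,F,G}, so it must be E.
(r1,c7): row 1 has {A,C,D,E,F,G}; column 7 has {C,E}, so it must be B.
(r2,c2): row 2 has {B,C,G}; column 2 has {A,D,E,G}, so it must be F.
(r3,c7): row 3 has {A,D,E,F}; column 7 has {B,C,E}, so it must be G.
(r6,c2): row 6 has {A,B,E,G}; column 2 has {A,D,E,F,G}, so it must be C.
(r6,c3): row 6 has {A,B,C,E,G}; column 3 has {C,D,G}, so it must be F.
(r7,c7): row 7 has {A,C,D,E}; column 7 has {B,C,E,G}, so it must be F.
(r3,c5): row 3 has {A,D,E,F,G}; column 5 has {A,B,D,F}, so it must be C.
(r4,c2): row 4 has {F}; column 2 has {A,C,D,E,F,G}, so it must be B.
(r5,c5): row 5 has {G}; column 5 has {A,B,C,D,F}, so it must be E.
(r6,c1): row 6 has {A,B,C,E,F,G}; column 1 has {A,F}, so it must be D.
(r7,c6): row 7 has {A,C,D,E,F}; column 6 has {C,E,G}, so it must be B.
(r2,c1): row 2 has {B,C,F,G}; column 1 has {A,D,F}, so it must be E.
(r2,c3): row 2 has {B,C,E,F,G}; column 3 has {C,D,F,G}, so it must be A.
(r2,c6): row 2 has {A,B,C,E,F,G}; column 6 has {B,C,E,G}, so it must be D.
(r3,c1): row 3 has {A,C,D,E,F,G}; column 1 has {A,D,E,F}, so it must be B.
(r4,c3): row 4 has {B,F}; column 3 has {A,C,D,F,G}, so it must be E.
(r4,c5): row 4 has {B,E,F}; column 5 has {A,B,C,D,E,F}, so it must be G.
(r4,c6): row 4 has {B,E,F,G}; column 6 has {B,C,D,E,G}, so it must be A.
(r4,c7): row 4 has {A,B,E,F,G}; column 7 has {B,C,E,F,G}, so it must be D.
(r5,c1): row 5 has {E,G}; column 1 has {A,B,D,E,F}, so it must be C.
(r5,c3): row 5 has {C,E,G}; column 3 has {A,C,D,E,F,G}, so it must be B.
(r5,c4): row 5 has {B,C,E,G}; column 4 has {A,B,E,F,G}, so it must be D.
(r5,c6): row 5 has {B,C,D,E,G}; column 6 has {A,B,C,D,E,G}, so it must be F.
(r5,c7): row 5 has {B,C,D,E,F,G}; column 7 has {B,C,D,E,F,G}, so it must be A.
(r7,c1): row 7 has {A,B,C,D,E,F}; column 1 has {A,B,C,D,E,F}, so it must be G.
(r4,c4): row 4 has {A,B,D,E,F,G}; column 4 has {A,B,D,E,F,G}, so it must be C.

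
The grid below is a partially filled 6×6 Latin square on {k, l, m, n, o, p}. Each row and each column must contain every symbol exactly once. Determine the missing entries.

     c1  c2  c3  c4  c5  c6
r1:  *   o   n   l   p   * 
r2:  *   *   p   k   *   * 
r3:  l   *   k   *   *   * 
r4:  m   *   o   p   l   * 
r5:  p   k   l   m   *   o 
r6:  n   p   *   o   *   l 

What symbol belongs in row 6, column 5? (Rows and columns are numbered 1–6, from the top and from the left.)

k

(r1,c1) = k
(r1,c6) = m
(r2,c1) = o
(r2,c6) = n
(r3,c4) = n
(r3,c6) = p
(r4,c2) = n
(r4,c6) = k
(r5,c5) = n
(r6,c3) = m
(r6,c5) = k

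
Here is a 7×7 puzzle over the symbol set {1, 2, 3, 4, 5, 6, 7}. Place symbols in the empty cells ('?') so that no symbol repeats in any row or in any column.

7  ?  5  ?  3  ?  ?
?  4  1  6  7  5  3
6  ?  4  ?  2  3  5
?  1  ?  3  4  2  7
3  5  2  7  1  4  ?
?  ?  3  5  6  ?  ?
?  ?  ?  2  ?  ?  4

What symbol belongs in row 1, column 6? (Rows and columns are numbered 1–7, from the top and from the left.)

(r2,c1): row 2 has {1,3,4,5,6,7}; column 1 has {3,6,7}, so it must be 2.
(r3,c2): row 3 has {2,3,4,5,6}; column 2 has {1,4,5}, so it must be 7.
(r3,c4): row 3 has {2,3,4,5,6,7}; column 4 has {2,3,5,6,7}, so it must be 1.
(r4,c1): row 4 has {1,2,3,4,7}; column 1 has {2,3,6,7}, so it must be 5.
(r4,c3): row 4 has {1,2,3,4,5,7}; column 3 has {1,2,3,4,5}, so it must be 6.
(r5,c7): row 5 has {1,2,3,4,5,7}; column 7 has {3,4,5,7}, so it must be 6.
(r6,c2): row 6 has {3,5,6}; column 2 has {1,4,5,7}, so it must be 2.
(r6,c7): row 6 has {2,3,5,6}; column 7 has {3,4,5,6,7}, so it must be 1.
(r7,c1): row 7 has {2,4}; column 1 has {2,3,5,6,7}, so it must be 1.
(r7,c3): row 7 has {1,2,4}; column 3 has {1,2,3,4,5,6}, so it must be 7.
(r7,c5): row 7 has {1,2,4,7}; column 5 has {1,2,3,4,6,7}, so it must be 5.
(r7,c6): row 7 has {1,2,4,5,7}; column 6 has {2,3,4,5}, so it must be 6.
(r1,c2): row 1 has {3,5,7}; column 2 has {1,2,4,5,7}, so it must be 6.
(r1,c4): row 1 has {3,5,6,7}; column 4 has {1,2,3,5,6,7}, so it must be 4.
(r1,c6): row 1 has {3,4,5,6,7}; column 6 has {2,3,4,5,6}, so it must be 1.

1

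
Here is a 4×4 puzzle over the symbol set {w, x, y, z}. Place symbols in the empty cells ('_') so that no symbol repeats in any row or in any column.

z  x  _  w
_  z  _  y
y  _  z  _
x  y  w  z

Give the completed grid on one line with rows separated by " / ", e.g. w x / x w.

(r1,c3) = y
(r2,c1) = w
(r2,c3) = x
(r3,c2) = w
(r3,c4) = x

z x y w / w z x y / y w z x / x y w z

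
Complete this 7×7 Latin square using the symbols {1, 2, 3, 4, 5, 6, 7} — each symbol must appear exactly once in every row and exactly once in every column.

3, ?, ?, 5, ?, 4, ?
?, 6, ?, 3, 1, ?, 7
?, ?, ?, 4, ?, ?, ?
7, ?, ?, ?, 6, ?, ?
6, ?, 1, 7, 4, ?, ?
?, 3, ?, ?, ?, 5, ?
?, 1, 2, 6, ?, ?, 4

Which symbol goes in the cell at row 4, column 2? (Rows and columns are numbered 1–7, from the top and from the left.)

4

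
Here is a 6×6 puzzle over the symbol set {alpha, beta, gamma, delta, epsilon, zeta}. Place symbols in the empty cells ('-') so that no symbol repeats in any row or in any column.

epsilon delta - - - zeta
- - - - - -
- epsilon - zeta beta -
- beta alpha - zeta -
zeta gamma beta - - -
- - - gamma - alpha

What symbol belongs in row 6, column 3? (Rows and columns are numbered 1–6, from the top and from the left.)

epsilon

row 1 has {delta,epsilon,zeta}; column 3 has {alpha,beta} — only gamma is left for (r1,c3).
row 1 has {gamma,delta,epsilon,zeta}; column 5 has {beta,zeta} — only alpha is left for (r1,c5).
row 3 has {beta,epsilon,zeta}; column 3 has {alpha,beta,gamma} — only delta is left for (r3,c3).
row 3 has {beta,delta,epsilon,zeta}; column 6 has {alpha,zeta} — only gamma is left for (r3,c6).
row 6 has {alpha,gamma}; column 2 has {beta,gamma,delta,epsilon} — only zeta is left for (r6,c2).
row 6 has {alpha,gamma,zeta}; column 3 has {alpha,beta,gamma,delta} — only epsilon is left for (r6,c3).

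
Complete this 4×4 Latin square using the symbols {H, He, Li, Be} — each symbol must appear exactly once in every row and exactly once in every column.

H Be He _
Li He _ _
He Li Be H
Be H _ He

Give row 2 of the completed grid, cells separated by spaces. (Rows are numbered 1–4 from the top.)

(r1,c4) = Li
(r2,c3) = H
(r2,c4) = Be

Li He H Be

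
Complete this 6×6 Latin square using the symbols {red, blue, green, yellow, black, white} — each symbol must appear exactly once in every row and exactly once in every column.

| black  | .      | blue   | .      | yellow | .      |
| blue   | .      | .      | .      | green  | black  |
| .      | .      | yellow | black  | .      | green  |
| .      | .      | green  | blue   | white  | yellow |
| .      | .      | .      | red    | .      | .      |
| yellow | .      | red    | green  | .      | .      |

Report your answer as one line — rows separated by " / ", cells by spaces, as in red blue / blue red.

row 1 has {blue,yellow,black}; column 4 has {red,blue,green,black} — only white is left for (r1,c4).
row 1 has {blue,yellow,black,white}; column 6 has {green,yellow,black} — only red is left for (r1,c6).
row 2 has {blue,green,black}; column 3 has {red,blue,green,yellow} — only white is left for (r2,c3).
row 2 has {blue,green,black,white}; column 4 has {red,blue,green,black,white} — only yellow is left for (r2,c4).
row 4 has {blue,green,yellow,white}; column 1 has {blue,yellow,black} — only red is left for (r4,c1).
row 4 has {red,blue,green,yellow,white}; column 2 is empty so far — only black is left for (r4,c2).
row 5 has {red}; column 3 has {red,blue,green,yellow,white} — only black is left for (r5,c3).
row 5 has {red,black}; column 5 has {green,yellow,white} — only blue is left for (r5,c5).
row 5 has {red,blue,black}; column 6 has {red,green,yellow,black} — only white is left for (r5,c6).
row 6 has {red,green,yellow}; column 5 has {blue,green,yellow,white} — only black is left for (r6,c5).
row 6 has {red,green,yellow,black}; column 6 has {red,green,yellow,black,white} — only blue is left for (r6,c6).
row 1 has {red,blue,yellow,black,white}; column 2 has {black} — only green is left for (r1,c2).
row 2 has {blue,green,yellow,black,white}; column 2 has {green,black} — only red is left for (r2,c2).
row 3 has {green,yellow,black}; column 1 has {red,blue,yellow,black} — only white is left for (r3,c1).
row 3 has {green,yellow,black,white}; column 2 has {red,green,black} — only blue is left for (r3,c2).
row 3 has {blue,green,yellow,black,white}; column 5 has {blue,green,yellow,black,white} — only red is left for (r3,c5).
row 5 has {red,blue,black,white}; column 1 has {red,blue,yellow,black,white} — only green is left for (r5,c1).
row 5 has {red,blue,green,black,white}; column 2 has {red,blue,green,black} — only yellow is left for (r5,c2).
row 6 has {red,blue,green,yellow,black}; column 2 has {red,blue,green,yellow,black} — only white is left for (r6,c2).

black green blue white yellow red / blue red white yellow green black / white blue yellow black red green / red black green blue white yellow / green yellow black red blue white / yellow white red green black blue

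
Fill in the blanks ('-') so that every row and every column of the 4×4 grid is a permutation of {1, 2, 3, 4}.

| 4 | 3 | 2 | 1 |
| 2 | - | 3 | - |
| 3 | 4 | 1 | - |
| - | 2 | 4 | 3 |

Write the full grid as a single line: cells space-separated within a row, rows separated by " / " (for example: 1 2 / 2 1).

4 3 2 1 / 2 1 3 4 / 3 4 1 2 / 1 2 4 3

At row 2, column 2: row 2 has {2,3}; column 2 has {2,3,4}; that leaves 1.
At row 2, column 4: row 2 has {1,2,3}; column 4 has {1,3}; that leaves 4.
At row 3, column 4: row 3 has {1,3,4}; column 4 has {1,3,4}; that leaves 2.
At row 4, column 1: row 4 has {2,3,4}; column 1 has {2,3,4}; that leaves 1.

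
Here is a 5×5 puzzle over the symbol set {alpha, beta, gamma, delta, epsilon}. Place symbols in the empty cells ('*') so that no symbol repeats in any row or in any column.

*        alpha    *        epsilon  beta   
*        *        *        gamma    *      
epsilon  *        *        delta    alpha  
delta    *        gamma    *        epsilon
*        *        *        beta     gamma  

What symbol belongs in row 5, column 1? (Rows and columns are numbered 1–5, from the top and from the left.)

At row 1, column 1: row 1 has {alpha,beta,epsilon}; column 1 has {delta,epsilon}; that leaves gamma.
At row 1, column 3: row 1 has {alpha,beta,gamma,epsilon}; column 3 has {gamma}; that leaves delta.
At row 2, column 5: row 2 has {gamma}; column 5 has {alpha,beta,gamma,epsilon}; that leaves delta.
At row 3, column 3: row 3 has {alpha,delta,epsilon}; column 3 has {gamma,delta}; that leaves beta.
At row 4, column 2: row 4 has {gamma,delta,epsilon}; column 2 has {alpha}; that leaves beta.
At row 4, column 4: row 4 has {beta,gamma,delta,epsilon}; column 4 has {beta,gamma,delta,epsilon}; that leaves alpha.
At row 5, column 1: row 5 has {beta,gamma}; column 1 has {gamma,delta,epsilon}; that leaves alpha.

alpha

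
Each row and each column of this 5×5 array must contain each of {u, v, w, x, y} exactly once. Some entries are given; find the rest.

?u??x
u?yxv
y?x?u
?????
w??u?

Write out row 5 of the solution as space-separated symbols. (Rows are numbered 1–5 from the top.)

At row 1, column 1: row 1 has {u,x}; column 1 has {u,w,y}; that leaves v.
At row 1, column 3: row 1 has {u,v,x}; column 3 has {x,y}; that leaves w.
At row 1, column 4: row 1 has {u,v,w,x}; column 4 has {u,x}; that leaves y.
At row 2, column 2: row 2 has {u,v,x,y}; column 2 has {u}; that leaves w.
At row 3, column 2: row 3 has {u,x,y}; column 2 has {u,w}; that leaves v.
At row 3, column 4: row 3 has {u,v,x,y}; column 4 has {u,x,y}; that leaves w.
At row 4, column 1: row 4 is empty so far; column 1 has {u,v,w,y}; that leaves x.
At row 4, column 2: row 4 has {x}; column 2 has {u,v,w}; that leaves y.
At row 4, column 4: row 4 has {x,y}; column 4 has {u,w,x,y}; that leaves v.
At row 4, column 5: row 4 has {v,x,y}; column 5 has {u,v,x}; that leaves w.
At row 5, column 2: row 5 has {u,w}; column 2 has {u,v,w,y}; that leaves x.
At row 5, column 3: row 5 has {u,w,x}; column 3 has {w,x,y}; that leaves v.
At row 5, column 5: row 5 has {u,v,w,x}; column 5 has {u,v,w,x}; that leaves y.

w x v u y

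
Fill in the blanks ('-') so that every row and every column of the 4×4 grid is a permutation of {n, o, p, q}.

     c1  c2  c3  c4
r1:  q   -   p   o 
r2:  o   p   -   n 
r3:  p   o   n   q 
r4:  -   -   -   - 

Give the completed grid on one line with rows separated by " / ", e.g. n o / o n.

q n p o / o p q n / p o n q / n q o p

Cell (r1,c2): row 1 has {o,p,q}; column 2 has {o,p} → n.
Cell (r2,c3): row 2 has {n,o,p}; column 3 has {n,p} → q.
Cell (r4,c1): row 4 is empty so far; column 1 has {o,p,q} → n.
Cell (r4,c2): row 4 has {n}; column 2 has {n,o,p} → q.
Cell (r4,c3): row 4 has {n,q}; column 3 has {n,p,q} → o.
Cell (r4,c4): row 4 has {n,o,q}; column 4 has {n,o,q} → p.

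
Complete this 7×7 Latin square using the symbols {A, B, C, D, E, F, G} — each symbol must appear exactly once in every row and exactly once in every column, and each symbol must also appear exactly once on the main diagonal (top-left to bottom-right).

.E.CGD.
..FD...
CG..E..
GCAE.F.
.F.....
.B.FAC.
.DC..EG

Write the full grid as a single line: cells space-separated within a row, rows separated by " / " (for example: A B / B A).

F E B C G D A / B A F D C G E / C G D A E B F / G C A E D F B / D F E G B A C / E B G F A C D / A D C B F E G

Cell (r1,c3): row 1 has {C,D,E,G}; column 3 has {A,C,F} → B.
Cell (r2,c2): row 2 has {D,F}; column 2 has {B,C,D,E,F,G}; the diagonal has {C,E,G} → A.
Cell (r3,c3): row 3 has {C,E,G}; column 3 has {A,B,C,F}; the diagonal has {A,C,E,G} → D.
Cell (r5,c5): row 5 has {F}; column 5 has {A,E,G}; the diagonal has {A,C,D,E,G} → B.
Cell (r7,c5): row 7 has {C,D,E,G}; column 5 has {A,B,E,G} → F.
Cell (r1,c1): row 1 has {B,C,D,E,G}; column 1 has {C,G}; the diagonal has {A,B,C,D,E,G} → F.
Cell (r1,c7): row 1 has {B,C,D,E,F,G}; column 7 has {G} → A.
Cell (r2,c5): row 2 has {A,D,F}; column 5 has {A,B,E,F,G} → C.
Cell (r4,c5): row 4 has {A,C,E,F,G}; column 5 has {A,B,C,E,F,G} → D.
Cell (r4,c7): row 4 has {A,C,D,E,F,G}; column 7 has {A,G} → B.
Cell (r2,c7): row 2 has {A,C,D,F}; column 7 has {A,B,G} → E.
Cell (r3,c7): row 3 has {C,D,E,G}; column 7 has {A,B,E,G} → F.
Cell (r6,c7): row 6 has {A,B,C,F}; column 7 has {A,B,E,F,G} → D.
Cell (r2,c1): row 2 has {A,C,D,E,F}; column 1 has {C,F,G} → B.
Cell (r2,c6): row 2 has {A,B,C,D,E,F}; column 6 has {C,D,E,F} → G.
Cell (r5,c6): row 5 has {B,F}; column 6 has {C,D,E,F,G} → A.
Cell (r5,c7): row 5 has {A,B,F}; column 7 has {A,B,D,E,F,G} → C.
Cell (r6,c1): row 6 has {A,B,C,D,F}; column 1 has {B,C,F,G} → E.
Cell (r6,c3): row 6 has {A,B,C,D,E,F}; column 3 has {A,B,C,D,F} → G.
Cell (r7,c1): row 7 has {C,D,E,F,G}; column 1 has {B,C,E,F,G} → A.
Cell (r7,c4): row 7 has {A,C,D,E,F,G}; column 4 has {C,D,E,F} → B.
Cell (r3,c4): row 3 has {C,D,E,F,G}; column 4 has {B,C,D,E,F} → A.
Cell (r3,c6): row 3 has {A,C,D,E,F,G}; column 6 has {A,C,D,E,F,G} → B.
Cell (r5,c1): row 5 has {A,B,C,F}; column 1 has {A,B,C,E,F,G} → D.
Cell (r5,c3): row 5 has {A,B,C,D,F}; column 3 has {A,B,C,D,F,G} → E.
Cell (r5,c4): row 5 has {A,B,C,D,E,F}; column 4 has {A,B,C,D,E,F} → G.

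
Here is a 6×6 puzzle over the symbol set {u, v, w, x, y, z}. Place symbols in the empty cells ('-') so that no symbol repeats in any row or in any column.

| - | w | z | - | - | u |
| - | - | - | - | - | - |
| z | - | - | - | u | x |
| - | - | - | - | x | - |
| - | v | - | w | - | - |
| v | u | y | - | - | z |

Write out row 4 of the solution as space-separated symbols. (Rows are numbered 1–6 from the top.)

y z v u x w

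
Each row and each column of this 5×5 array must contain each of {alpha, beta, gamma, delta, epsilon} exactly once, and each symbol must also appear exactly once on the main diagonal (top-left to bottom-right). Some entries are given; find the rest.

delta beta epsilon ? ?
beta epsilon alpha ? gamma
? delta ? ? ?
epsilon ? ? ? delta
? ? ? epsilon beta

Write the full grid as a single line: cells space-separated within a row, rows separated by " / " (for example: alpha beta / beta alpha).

delta beta epsilon gamma alpha / beta epsilon alpha delta gamma / alpha delta gamma beta epsilon / epsilon gamma beta alpha delta / gamma alpha delta epsilon beta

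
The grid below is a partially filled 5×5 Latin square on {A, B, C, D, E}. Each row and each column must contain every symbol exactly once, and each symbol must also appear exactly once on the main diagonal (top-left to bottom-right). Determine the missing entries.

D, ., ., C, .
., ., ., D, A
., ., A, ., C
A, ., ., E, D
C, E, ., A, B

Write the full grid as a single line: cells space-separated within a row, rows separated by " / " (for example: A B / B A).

(r1,c5) = E
(r2,c2) = C
(r3,c4) = B
(r4,c2) = B
(r4,c3) = C
(r5,c3) = D
(r1,c2) = A
(r1,c3) = B
(r2,c3) = E
(r3,c1) = E
(r3,c2) = D
(r2,c1) = B

D A B C E / B C E D A / E D A B C / A B C E D / C E D A B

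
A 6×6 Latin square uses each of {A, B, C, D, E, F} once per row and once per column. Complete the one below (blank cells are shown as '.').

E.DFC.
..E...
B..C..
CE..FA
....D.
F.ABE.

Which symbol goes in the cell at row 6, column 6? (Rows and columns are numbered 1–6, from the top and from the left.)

D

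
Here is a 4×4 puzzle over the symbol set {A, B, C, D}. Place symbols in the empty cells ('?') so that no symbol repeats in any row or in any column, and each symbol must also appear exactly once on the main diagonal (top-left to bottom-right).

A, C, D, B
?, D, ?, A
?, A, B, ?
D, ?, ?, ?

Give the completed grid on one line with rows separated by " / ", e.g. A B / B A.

A C D B / B D C A / C A B D / D B A C

(r2,c3) = C
(r3,c1) = C
(r3,c4) = D
(r4,c2) = B
(r4,c3) = A
(r4,c4) = C
(r2,c1) = B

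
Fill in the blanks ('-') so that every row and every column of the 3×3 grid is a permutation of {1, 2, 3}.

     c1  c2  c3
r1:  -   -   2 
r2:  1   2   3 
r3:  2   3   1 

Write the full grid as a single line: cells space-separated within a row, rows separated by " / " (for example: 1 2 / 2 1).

(r1,c1): row 1 has {2}; column 1 has {1,2}, so it must be 3.
(r1,c2): row 1 has {2,3}; column 2 has {2,3}, so it must be 1.

3 1 2 / 1 2 3 / 2 3 1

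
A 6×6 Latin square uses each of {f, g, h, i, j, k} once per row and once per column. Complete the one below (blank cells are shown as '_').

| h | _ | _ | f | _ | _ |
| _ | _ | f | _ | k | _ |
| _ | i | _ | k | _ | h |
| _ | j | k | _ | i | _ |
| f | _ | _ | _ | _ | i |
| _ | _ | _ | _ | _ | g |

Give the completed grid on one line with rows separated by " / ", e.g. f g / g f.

At row 2, column 6: row 2 has {f,k}; column 6 has {g,h,i}; that leaves j.
At row 4, column 1: row 4 has {i,j,k}; column 1 has {f,h}; that leaves g.
At row 4, column 4: row 4 has {g,i,j,k}; column 4 has {f,k}; that leaves h.
At row 4, column 6: row 4 has {g,h,i,j,k}; column 6 has {g,h,i,j}; that leaves f.
At row 1, column 6: row 1 has {f,h}; column 6 has {f,g,h,i,j}; that leaves k.
At row 2, column 1: row 2 has {f,j,k}; column 1 has {f,g,h}; that leaves i.
At row 2, column 4: row 2 has {f,i,j,k}; column 4 has {f,h,k}; that leaves g.
At row 3, column 1: row 3 has {h,i,k}; column 1 has {f,g,h,i}; that leaves j.
At row 3, column 3: row 3 has {h,i,j,k}; column 3 has {f,k}; that leaves g.
At row 3, column 5: row 3 has {g,h,i,j,k}; column 5 has {i,k}; that leaves f.
At row 5, column 4: row 5 has {f,i}; column 4 has {f,g,h,k}; that leaves j.
At row 6, column 1: row 6 has {g}; column 1 has {f,g,h,i,j}; that leaves k.
At row 6, column 4: row 6 has {g,k}; column 4 has {f,g,h,j,k}; that leaves i.
At row 1, column 2: row 1 has {f,h,k}; column 2 has {i,j}; that leaves g.
At row 1, column 5: row 1 has {f,g,h,k}; column 5 has {f,i,k}; that leaves j.
At row 2, column 2: row 2 has {f,g,i,j,k}; column 2 has {g,i,j}; that leaves h.
At row 5, column 2: row 5 has {f,i,j}; column 2 has {g,h,i,j}; that leaves k.
At row 5, column 3: row 5 has {f,i,j,k}; column 3 has {f,g,k}; that leaves h.
At row 5, column 5: row 5 has {f,h,i,j,k}; column 5 has {f,i,j,k}; that leaves g.
At row 6, column 2: row 6 has {g,i,k}; column 2 has {g,h,i,j,k}; that leaves f.
At row 6, column 3: row 6 has {f,g,i,k}; column 3 has {f,g,h,k}; that leaves j.
At row 6, column 5: row 6 has {f,g,i,j,k}; column 5 has {f,g,i,j,k}; that leaves h.
At row 1, column 3: row 1 has {f,g,h,j,k}; column 3 has {f,g,h,j,k}; that leaves i.

h g i f j k / i h f g k j / j i g k f h / g j k h i f / f k h j g i / k f j i h g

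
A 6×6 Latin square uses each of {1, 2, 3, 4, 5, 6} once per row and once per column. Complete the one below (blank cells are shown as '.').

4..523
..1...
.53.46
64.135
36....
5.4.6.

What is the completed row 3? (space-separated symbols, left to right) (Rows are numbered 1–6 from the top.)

At row 1, column 2: row 1 has {2,3,4,5}; column 2 has {4,5,6}; that leaves 1.
At row 1, column 3: row 1 has {1,2,3,4,5}; column 3 has {1,3,4}; that leaves 6.
At row 2, column 1: row 2 has {1}; column 1 has {3,4,5,6}; that leaves 2.
At row 2, column 2: row 2 has {1,2}; column 2 has {1,4,5,6}; that leaves 3.
At row 2, column 5: row 2 has {1,2,3}; column 5 has {2,3,4,6}; that leaves 5.
At row 2, column 6: row 2 has {1,2,3,5}; column 6 has {3,5,6}; that leaves 4.
At row 3, column 1: row 3 has {3,4,5,6}; column 1 has {2,3,4,5,6}; that leaves 1.
At row 3, column 4: row 3 has {1,3,4,5,6}; column 4 has {1,5}; that leaves 2.

1 5 3 2 4 6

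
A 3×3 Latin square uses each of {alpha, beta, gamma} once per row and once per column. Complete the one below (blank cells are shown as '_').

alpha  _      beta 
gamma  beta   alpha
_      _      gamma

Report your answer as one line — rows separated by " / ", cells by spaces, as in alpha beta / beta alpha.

alpha gamma beta / gamma beta alpha / beta alpha gamma

At row 1, column 2: row 1 has {alpha,beta}; column 2 has {beta}; that leaves gamma.
At row 3, column 1: row 3 has {gamma}; column 1 has {alpha,gamma}; that leaves beta.
At row 3, column 2: row 3 has {beta,gamma}; column 2 has {beta,gamma}; that leaves alpha.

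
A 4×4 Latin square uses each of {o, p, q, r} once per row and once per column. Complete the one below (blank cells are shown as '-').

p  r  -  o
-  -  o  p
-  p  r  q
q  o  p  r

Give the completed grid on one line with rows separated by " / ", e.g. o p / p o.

p r q o / r q o p / o p r q / q o p r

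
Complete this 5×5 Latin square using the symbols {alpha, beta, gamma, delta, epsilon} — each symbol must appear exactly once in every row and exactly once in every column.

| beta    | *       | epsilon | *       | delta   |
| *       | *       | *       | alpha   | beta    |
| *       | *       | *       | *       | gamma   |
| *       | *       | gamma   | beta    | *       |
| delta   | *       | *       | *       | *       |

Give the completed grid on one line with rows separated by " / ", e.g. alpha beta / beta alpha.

beta alpha epsilon gamma delta / gamma epsilon delta alpha beta / epsilon beta alpha delta gamma / alpha delta gamma beta epsilon / delta gamma beta epsilon alpha

row 1 has {beta,delta,epsilon}; column 4 has {alpha,beta} — only gamma is left for (r1,c4).
row 2 has {alpha,beta}; column 3 has {gamma,epsilon} — only delta is left for (r2,c3).
row 5 has {delta}; column 4 has {alpha,beta,gamma} — only epsilon is left for (r5,c4).
row 5 has {delta,epsilon}; column 5 has {beta,gamma,delta} — only alpha is left for (r5,c5).
row 1 has {beta,gamma,delta,epsilon}; column 2 is empty so far — only alpha is left for (r1,c2).
row 3 has {gamma}; column 4 has {alpha,beta,gamma,epsilon} — only delta is left for (r3,c4).
row 4 has {beta,gamma}; column 5 has {alpha,beta,gamma,delta} — only epsilon is left for (r4,c5).
row 5 has {alpha,delta,epsilon}; column 3 has {gamma,delta,epsilon} — only beta is left for (r5,c3).
row 3 has {gamma,delta}; column 3 has {beta,gamma,delta,epsilon} — only alpha is left for (r3,c3).
row 4 has {beta,gamma,epsilon}; column 1 has {beta,delta} — only alpha is left for (r4,c1).
row 4 has {alpha,beta,gamma,epsilon}; column 2 has {alpha} — only delta is left for (r4,c2).
row 5 has {alpha,beta,delta,epsilon}; column 2 has {alpha,delta} — only gamma is left for (r5,c2).
row 2 has {alpha,beta,delta}; column 2 has {alpha,gamma,delta} — only epsilon is left for (r2,c2).
row 3 has {alpha,gamma,delta}; column 1 has {alpha,beta,delta} — only epsilon is left for (r3,c1).
row 3 has {alpha,gamma,delta,epsilon}; column 2 has {alpha,gamma,delta,epsilon} — only beta is left for (r3,c2).
row 2 has {alpha,beta,delta,epsilon}; column 1 has {alpha,beta,delta,epsilon} — only gamma is left for (r2,c1).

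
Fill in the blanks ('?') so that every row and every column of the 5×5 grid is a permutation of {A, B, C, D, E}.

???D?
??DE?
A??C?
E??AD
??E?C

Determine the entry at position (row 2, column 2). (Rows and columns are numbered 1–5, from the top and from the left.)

C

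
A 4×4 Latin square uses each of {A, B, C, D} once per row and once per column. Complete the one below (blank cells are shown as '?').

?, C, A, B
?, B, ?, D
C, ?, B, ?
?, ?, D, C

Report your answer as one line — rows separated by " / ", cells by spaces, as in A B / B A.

D C A B / A B C D / C D B A / B A D C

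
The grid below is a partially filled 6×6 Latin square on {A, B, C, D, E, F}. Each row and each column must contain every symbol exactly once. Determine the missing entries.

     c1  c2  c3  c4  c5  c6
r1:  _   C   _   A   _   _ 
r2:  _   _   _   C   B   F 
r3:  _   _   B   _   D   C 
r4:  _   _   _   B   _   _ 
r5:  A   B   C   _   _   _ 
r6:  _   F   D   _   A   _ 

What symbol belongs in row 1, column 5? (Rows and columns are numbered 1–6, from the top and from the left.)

E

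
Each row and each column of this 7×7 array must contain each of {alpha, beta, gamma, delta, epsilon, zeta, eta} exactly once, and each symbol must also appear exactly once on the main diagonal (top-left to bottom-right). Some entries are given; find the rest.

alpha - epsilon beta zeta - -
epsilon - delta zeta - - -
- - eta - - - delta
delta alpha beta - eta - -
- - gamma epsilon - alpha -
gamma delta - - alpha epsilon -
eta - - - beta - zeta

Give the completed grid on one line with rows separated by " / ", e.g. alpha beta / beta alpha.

(r2,c5) = gamma
(r3,c5) = epsilon
(r4,c4) = gamma
(r4,c6) = zeta
(r4,c7) = epsilon
(r5,c5) = delta
(r6,c3) = zeta
(r6,c4) = eta
(r6,c7) = beta
(r7,c3) = alpha
(r7,c4) = delta
(r7,c6) = gamma
(r2,c2) = beta
(r2,c6) = eta
(r2,c7) = alpha
(r3,c4) = alpha
(r3,c6) = beta
(r5,c7) = eta
(r7,c2) = epsilon
(r1,c6) = delta
(r1,c7) = gamma
(r3,c1) = zeta
(r3,c2) = gamma
(r5,c1) = beta
(r5,c2) = zeta
(r1,c2) = eta

alpha eta epsilon beta zeta delta gamma / epsilon beta delta zeta gamma eta alpha / zeta gamma eta alpha epsilon beta delta / delta alpha beta gamma eta zeta epsilon / beta zeta gamma epsilon delta alpha eta / gamma delta zeta eta alpha epsilon beta / eta epsilon alpha delta beta gamma zeta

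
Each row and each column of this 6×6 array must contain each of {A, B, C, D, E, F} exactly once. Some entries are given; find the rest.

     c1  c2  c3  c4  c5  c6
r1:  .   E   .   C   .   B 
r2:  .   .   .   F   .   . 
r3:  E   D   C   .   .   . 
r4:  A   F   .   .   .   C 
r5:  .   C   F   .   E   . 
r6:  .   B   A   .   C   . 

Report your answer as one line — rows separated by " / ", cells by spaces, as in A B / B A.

F E D C A B / C A B F D E / E D C B F A / A F E D B C / B C F A E D / D B A E C F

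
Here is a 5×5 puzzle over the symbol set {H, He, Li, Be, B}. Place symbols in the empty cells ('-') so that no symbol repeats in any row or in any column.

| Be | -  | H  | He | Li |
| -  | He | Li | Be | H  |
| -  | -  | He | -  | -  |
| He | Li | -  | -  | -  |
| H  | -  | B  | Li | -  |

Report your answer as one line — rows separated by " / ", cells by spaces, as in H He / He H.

Be B H He Li / B He Li Be H / Li H He B Be / He Li Be H B / H Be B Li He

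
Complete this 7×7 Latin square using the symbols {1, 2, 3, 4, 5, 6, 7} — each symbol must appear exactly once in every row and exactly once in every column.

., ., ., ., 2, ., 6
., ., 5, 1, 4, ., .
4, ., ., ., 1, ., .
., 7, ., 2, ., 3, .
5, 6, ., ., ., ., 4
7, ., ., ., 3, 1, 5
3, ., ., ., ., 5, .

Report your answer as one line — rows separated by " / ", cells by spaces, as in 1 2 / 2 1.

1 5 3 7 2 4 6 / 2 3 5 1 4 6 7 / 4 2 6 5 1 7 3 / 6 7 4 2 5 3 1 / 5 6 1 3 7 2 4 / 7 4 2 6 3 1 5 / 3 1 7 4 6 5 2

(r1,c1) = 1
(r4,c1) = 6
(r4,c5) = 5
(r4,c7) = 1
(r5,c5) = 7
(r5,c6) = 2
(r7,c5) = 6
(r2,c1) = 2
(r2,c2) = 3
(r2,c7) = 7
(r4,c3) = 4
(r5,c4) = 3
(r7,c7) = 2
(r2,c6) = 6
(r3,c6) = 7
(r3,c7) = 3
(r5,c3) = 1
(r7,c3) = 7
(r7,c4) = 4
(r1,c3) = 3
(r1,c6) = 4
(r6,c4) = 6
(r7,c2) = 1
(r1,c2) = 5
(r1,c4) = 7
(r3,c2) = 2
(r3,c3) = 6
(r3,c4) = 5
(r6,c2) = 4
(r6,c3) = 2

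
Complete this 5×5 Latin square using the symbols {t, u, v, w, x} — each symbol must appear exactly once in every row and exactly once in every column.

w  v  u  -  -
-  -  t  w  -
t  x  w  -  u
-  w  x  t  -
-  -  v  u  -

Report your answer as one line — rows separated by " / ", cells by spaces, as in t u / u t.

Cell (r1,c4): row 1 has {u,v,w}; column 4 has {t,u,w} → x.
Cell (r1,c5): row 1 has {u,v,w,x}; column 5 has {u} → t.
Cell (r2,c2): row 2 has {t,w}; column 2 has {v,w,x} → u.
Cell (r3,c4): row 3 has {t,u,w,x}; column 4 has {t,u,w,x} → v.
Cell (r4,c5): row 4 has {t,w,x}; column 5 has {t,u} → v.
Cell (r5,c1): row 5 has {u,v}; column 1 has {t,w} → x.
Cell (r5,c2): row 5 has {u,v,x}; column 2 has {u,v,w,x} → t.
Cell (r5,c5): row 5 has {t,u,v,x}; column 5 has {t,u,v} → w.
Cell (r2,c1): row 2 has {t,u,w}; column 1 has {t,w,x} → v.
Cell (r2,c5): row 2 has {t,u,v,w}; column 5 has {t,u,v,w} → x.
Cell (r4,c1): row 4 has {t,v,w,x}; column 1 has {t,v,w,x} → u.

w v u x t / v u t w x / t x w v u / u w x t v / x t v u w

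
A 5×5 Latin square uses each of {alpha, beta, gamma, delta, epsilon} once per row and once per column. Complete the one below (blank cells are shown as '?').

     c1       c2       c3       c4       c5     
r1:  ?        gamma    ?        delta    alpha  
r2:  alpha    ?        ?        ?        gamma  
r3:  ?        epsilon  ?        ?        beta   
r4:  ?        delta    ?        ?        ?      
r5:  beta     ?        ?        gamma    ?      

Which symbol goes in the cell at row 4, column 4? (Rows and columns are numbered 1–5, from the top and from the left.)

beta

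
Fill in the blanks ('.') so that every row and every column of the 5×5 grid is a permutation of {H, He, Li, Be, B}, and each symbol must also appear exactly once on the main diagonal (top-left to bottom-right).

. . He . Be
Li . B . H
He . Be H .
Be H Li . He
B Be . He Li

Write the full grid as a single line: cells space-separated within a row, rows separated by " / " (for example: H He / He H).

H B He Li Be / Li He B Be H / He Li Be H B / Be H Li B He / B Be H He Li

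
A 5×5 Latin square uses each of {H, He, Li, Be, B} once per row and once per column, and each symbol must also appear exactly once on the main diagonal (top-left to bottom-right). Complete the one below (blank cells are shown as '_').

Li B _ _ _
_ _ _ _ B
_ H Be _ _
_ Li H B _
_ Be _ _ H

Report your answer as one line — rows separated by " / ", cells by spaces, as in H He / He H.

Li B He H Be / H He Li Be B / B H Be He Li / Be Li H B He / He Be B Li H

(r1,c3) = He
(r1,c5) = Be
(r2,c2) = He
(r2,c3) = Li
(r4,c5) = He
(r5,c3) = B
(r1,c4) = H
(r2,c4) = Be
(r3,c5) = Li
(r4,c1) = Be
(r5,c1) = He
(r5,c4) = Li
(r2,c1) = H
(r3,c1) = B
(r3,c4) = He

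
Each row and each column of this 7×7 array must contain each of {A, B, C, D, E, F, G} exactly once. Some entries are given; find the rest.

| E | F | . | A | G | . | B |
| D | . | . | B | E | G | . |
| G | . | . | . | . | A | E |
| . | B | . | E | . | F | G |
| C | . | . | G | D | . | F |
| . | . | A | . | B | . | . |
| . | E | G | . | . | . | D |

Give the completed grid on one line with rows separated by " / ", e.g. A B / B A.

E F C A G D B / D C F B E G A / G D B C F A E / A B D E C F G / C A E G D B F / F G A D B E C / B E G F A C D

(r4,c1): row 4 has {B,E,F,G}; column 1 has {C,D,E,G}, so it must be A.
(r4,c5): row 4 has {A,B,E,F,G}; column 5 has {B,D,E,G}, so it must be C.
(r5,c2): row 5 has {C,D,F,G}; column 2 has {B,E,F}, so it must be A.
(r6,c1): row 6 has {A,B}; column 1 has {A,C,D,E,G}, so it must be F.
(r6,c7): row 6 has {A,B,F}; column 7 has {B,D,E,F,G}, so it must be C.
(r7,c1): row 7 has {D,E,G}; column 1 has {A,C,D,E,F,G}, so it must be B.
(r7,c6): row 7 has {B,D,E,G}; column 6 has {A,F,G}, so it must be C.
(r1,c6): row 1 has {A,B,E,F,G}; column 6 has {A,C,F,G}, so it must be D.
(r2,c2): row 2 has {B,D,E,G}; column 2 has {A,B,E,F}, so it must be C.
(r2,c3): row 2 has {B,C,D,E,G}; column 3 has {A,G}, so it must be F.
(r2,c7): row 2 has {B,C,D,E,F,G}; column 7 has {B,C,D,E,F,G}, so it must be A.
(r3,c2): row 3 has {A,E,G}; column 2 has {A,B,C,E,F}, so it must be D.
(r3,c5): row 3 has {A,D,E,G}; column 5 has {B,C,D,E,G}, so it must be F.
(r4,c3): row 4 has {A,B,C,E,F,G}; column 3 has {A,F,G}, so it must be D.
(r6,c2): row 6 has {A,B,C,F}; column 2 has {A,B,C,D,E,F}, so it must be G.
(r6,c4): row 6 has {A,B,C,F,G}; column 4 has {A,B,E,G}, so it must be D.
(r6,c6): row 6 has {A,B,C,D,F,G}; column 6 has {A,C,D,F,G}, so it must be E.
(r7,c4): row 7 has {B,C,D,E,G}; column 4 has {A,B,D,E,G}, so it must be F.
(r7,c5): row 7 has {B,C,D,E,F,G}; column 5 has {B,C,D,E,F,G}, so it must be A.
(r1,c3): row 1 has {A,B,D,E,F,G}; column 3 has {A,D,F,G}, so it must be C.
(r3,c3): row 3 has {A,D,E,F,G}; column 3 has {A,C,D,F,G}, so it must be B.
(r3,c4): row 3 has {A,B,D,E,F,G}; column 4 has {A,B,D,E,F,G}, so it must be C.
(r5,c3): row 5 has {A,C,D,F,G}; column 3 has {A,B,C,D,F,G}, so it must be E.
(r5,c6): row 5 has {A,C,D,E,F,G}; column 6 has {A,C,D,E,F,G}, so it must be B.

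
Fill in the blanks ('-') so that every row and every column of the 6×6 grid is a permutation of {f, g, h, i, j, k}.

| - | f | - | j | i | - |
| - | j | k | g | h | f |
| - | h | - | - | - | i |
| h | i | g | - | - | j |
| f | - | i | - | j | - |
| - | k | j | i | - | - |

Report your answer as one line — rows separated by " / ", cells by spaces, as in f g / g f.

k f h j i g / i j k g h f / j h f k g i / h i g f k j / f g i h j k / g k j i f h

Cell (r1,c3): row 1 has {f,i,j}; column 3 has {g,i,j,k} → h.
Cell (r2,c1): row 2 has {f,g,h,j,k}; column 1 has {f,h} → i.
Cell (r3,c3): row 3 has {h,i}; column 3 has {g,h,i,j,k} → f.
Cell (r3,c4): row 3 has {f,h,i}; column 4 has {g,i,j} → k.
Cell (r3,c5): row 3 has {f,h,i,k}; column 5 has {h,i,j} → g.
Cell (r4,c4): row 4 has {g,h,i,j}; column 4 has {g,i,j,k} → f.
Cell (r4,c5): row 4 has {f,g,h,i,j}; column 5 has {g,h,i,j} → k.
Cell (r5,c2): row 5 has {f,i,j}; column 2 has {f,h,i,j,k} → g.
Cell (r5,c4): row 5 has {f,g,i,j}; column 4 has {f,g,i,j,k} → h.
Cell (r5,c6): row 5 has {f,g,h,i,j}; column 6 has {f,i,j} → k.
Cell (r6,c1): row 6 has {i,j,k}; column 1 has {f,h,i} → g.
Cell (r6,c5): row 6 has {g,i,j,k}; column 5 has {g,h,i,j,k} → f.
Cell (r6,c6): row 6 has {f,g,i,j,k}; column 6 has {f,i,j,k} → h.
Cell (r1,c1): row 1 has {f,h,i,j}; column 1 has {f,g,h,i} → k.
Cell (r1,c6): row 1 has {f,h,i,j,k}; column 6 has {f,h,i,j,k} → g.
Cell (r3,c1): row 3 has {f,g,h,i,k}; column 1 has {f,g,h,i,k} → j.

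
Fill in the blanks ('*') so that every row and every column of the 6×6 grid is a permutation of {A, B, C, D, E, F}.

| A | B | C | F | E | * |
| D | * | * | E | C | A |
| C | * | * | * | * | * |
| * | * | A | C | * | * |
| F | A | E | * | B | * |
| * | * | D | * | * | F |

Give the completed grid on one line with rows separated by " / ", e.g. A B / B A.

(r1,c6) = D
(r2,c2) = F
(r2,c3) = B
(r3,c3) = F
(r5,c4) = D
(r5,c6) = C
(r6,c5) = A
(r3,c5) = D
(r4,c5) = F
(r6,c4) = B
(r3,c2) = E
(r3,c4) = A
(r3,c6) = B
(r4,c2) = D
(r4,c6) = E
(r6,c1) = E
(r6,c2) = C
(r4,c1) = B

A B C F E D / D F B E C A / C E F A D B / B D A C F E / F A E D B C / E C D B A F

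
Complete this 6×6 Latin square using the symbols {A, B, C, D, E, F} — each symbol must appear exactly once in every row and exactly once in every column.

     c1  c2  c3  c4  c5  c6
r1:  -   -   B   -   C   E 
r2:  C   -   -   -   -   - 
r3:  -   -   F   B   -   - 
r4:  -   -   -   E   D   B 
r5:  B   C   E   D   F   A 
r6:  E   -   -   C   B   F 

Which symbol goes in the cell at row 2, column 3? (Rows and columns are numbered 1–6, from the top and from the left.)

A

At row 2, column 6: row 2 has {C}; column 6 has {A,B,E,F}; that leaves D.
At row 3, column 6: row 3 has {B,F}; column 6 has {A,B,D,E,F}; that leaves C.
At row 2, column 3: row 2 has {C,D}; column 3 has {B,E,F}; that leaves A.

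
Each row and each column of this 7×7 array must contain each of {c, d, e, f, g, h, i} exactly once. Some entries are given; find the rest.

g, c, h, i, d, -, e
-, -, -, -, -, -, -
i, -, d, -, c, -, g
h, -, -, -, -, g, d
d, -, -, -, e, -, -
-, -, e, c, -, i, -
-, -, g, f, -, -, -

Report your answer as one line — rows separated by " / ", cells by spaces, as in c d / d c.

g c h i d f e / e g f d i h c / i f d h c e g / h i c e f g d / d h i g e c f / f d e c g i h / c e g f h d i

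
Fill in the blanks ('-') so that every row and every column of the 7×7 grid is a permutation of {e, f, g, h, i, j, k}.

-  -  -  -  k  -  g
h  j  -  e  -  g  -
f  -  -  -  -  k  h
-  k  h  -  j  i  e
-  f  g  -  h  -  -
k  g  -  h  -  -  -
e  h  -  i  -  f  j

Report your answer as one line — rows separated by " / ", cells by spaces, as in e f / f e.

i e f j k h g / h j i e f g k / f i j g e k h / g k h f j i e / j f g k h e i / k g e h i j f / e h k i g f j

(r4,c1) = g
(r4,c4) = f
(r7,c3) = k
(r7,c5) = g
(r1,c4) = j
(r3,c4) = g
(r5,c4) = k
(r5,c7) = i
(r6,c7) = f
(r1,c1) = i
(r1,c2) = e
(r1,c3) = f
(r1,c6) = h
(r2,c3) = i
(r2,c5) = f
(r2,c7) = k
(r3,c2) = i
(r3,c5) = e
(r5,c1) = j
(r5,c6) = e
(r6,c5) = i
(r6,c6) = j
(r3,c3) = j
(r6,c3) = e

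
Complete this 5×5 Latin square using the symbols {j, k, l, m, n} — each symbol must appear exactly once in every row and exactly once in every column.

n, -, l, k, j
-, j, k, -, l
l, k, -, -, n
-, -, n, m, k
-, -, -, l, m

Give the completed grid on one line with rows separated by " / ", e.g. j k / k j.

n m l k j / m j k n l / l k m j n / j l n m k / k n j l m

Cell (r1,c2): row 1 has {j,k,l,n}; column 2 has {j,k} → m.
Cell (r2,c1): row 2 has {j,k,l}; column 1 has {l,n} → m.
Cell (r2,c4): row 2 has {j,k,l,m}; column 4 has {k,l,m} → n.
Cell (r3,c4): row 3 has {k,l,n}; column 4 has {k,l,m,n} → j.
Cell (r4,c1): row 4 has {k,m,n}; column 1 has {l,m,n} → j.
Cell (r4,c2): row 4 has {j,k,m,n}; column 2 has {j,k,m} → l.
Cell (r5,c1): row 5 has {l,m}; column 1 has {j,l,m,n} → k.
Cell (r5,c2): row 5 has {k,l,m}; column 2 has {j,k,l,m} → n.
Cell (r5,c3): row 5 has {k,l,m,n}; column 3 has {k,l,n} → j.
Cell (r3,c3): row 3 has {j,k,l,n}; column 3 has {j,k,l,n} → m.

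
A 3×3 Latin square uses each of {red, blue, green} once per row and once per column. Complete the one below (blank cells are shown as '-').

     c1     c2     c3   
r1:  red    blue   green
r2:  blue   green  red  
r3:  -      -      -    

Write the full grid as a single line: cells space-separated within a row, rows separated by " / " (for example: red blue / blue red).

red blue green / blue green red / green red blue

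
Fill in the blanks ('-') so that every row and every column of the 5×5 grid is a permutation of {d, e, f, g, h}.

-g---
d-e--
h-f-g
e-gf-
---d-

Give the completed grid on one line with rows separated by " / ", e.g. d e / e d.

f g d h e / d f e g h / h d f e g / e h g f d / g e h d f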